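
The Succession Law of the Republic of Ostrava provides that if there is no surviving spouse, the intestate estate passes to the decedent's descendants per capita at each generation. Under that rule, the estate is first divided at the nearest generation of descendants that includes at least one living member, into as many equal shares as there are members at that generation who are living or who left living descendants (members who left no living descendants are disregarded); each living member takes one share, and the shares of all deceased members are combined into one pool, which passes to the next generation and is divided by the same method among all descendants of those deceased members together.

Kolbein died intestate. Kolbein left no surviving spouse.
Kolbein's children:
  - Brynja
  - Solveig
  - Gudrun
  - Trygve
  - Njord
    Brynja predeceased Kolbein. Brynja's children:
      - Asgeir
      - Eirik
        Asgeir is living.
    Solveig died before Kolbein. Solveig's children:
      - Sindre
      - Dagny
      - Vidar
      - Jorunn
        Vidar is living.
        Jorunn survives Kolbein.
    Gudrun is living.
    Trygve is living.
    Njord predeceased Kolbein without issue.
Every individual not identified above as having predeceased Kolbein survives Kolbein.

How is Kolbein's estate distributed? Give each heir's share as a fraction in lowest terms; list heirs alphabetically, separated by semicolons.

Asgeir 1/12; Dagny 1/12; Eirik 1/12; Gudrun 1/4; Jorunn 1/12; Sindre 1/12; Trygve 1/4; Vidar 1/12

There is no surviving spouse, so the entire estate passes to Kolbein's descendants per capita at each generation.
At generation 1 (Brynja, Solveig, Gudrun, Trygve) there are 4 shares of (1)/4 = 1/4 each.
Living: Gudrun and Trygve — each takes 1/4.
Deceased: Brynja and Solveig. Their combined 1/2 is pooled and carried to generation 2.
At generation 2 (Asgeir, Eirik, Sindre, Dagny, Vidar, Jorunn) there are 6 shares of (1/2)/6 = 1/12 each.
Living: Asgeir, Eirik, Sindre, Dagny, Vidar, and Jorunn — each takes 1/12.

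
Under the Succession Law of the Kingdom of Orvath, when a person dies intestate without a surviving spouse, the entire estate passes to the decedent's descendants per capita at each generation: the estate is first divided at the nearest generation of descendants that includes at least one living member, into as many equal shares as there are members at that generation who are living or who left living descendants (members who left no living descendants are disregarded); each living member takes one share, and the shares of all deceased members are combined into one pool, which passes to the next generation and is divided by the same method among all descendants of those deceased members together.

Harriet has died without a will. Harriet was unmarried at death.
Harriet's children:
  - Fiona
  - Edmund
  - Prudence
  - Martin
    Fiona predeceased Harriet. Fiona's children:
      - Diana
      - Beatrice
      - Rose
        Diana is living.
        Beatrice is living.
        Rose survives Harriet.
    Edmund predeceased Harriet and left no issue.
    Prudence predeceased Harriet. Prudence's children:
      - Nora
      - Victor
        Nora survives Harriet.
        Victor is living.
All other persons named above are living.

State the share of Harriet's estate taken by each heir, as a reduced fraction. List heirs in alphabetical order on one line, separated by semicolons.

There is no surviving spouse, so the entire estate passes to Harriet's descendants per capita at each generation.
At generation 1 (Fiona, Prudence, Martin) there are 3 shares of (1)/3 = 1/3 each.
Living: Martin — each takes 1/3.
Deceased: Fiona and Prudence. Their combined 2/3 is pooled and carried to generation 2.
At generation 2 (Diana, Beatrice, Rose, Nora, Victor) there are 5 shares of (2/3)/5 = 2/15 each.
Living: Diana, Beatrice, Rose, Nora, and Victor — each takes 2/15.

Beatrice 2/15; Diana 2/15; Martin 1/3; Nora 2/15; Rose 2/15; Victor 2/15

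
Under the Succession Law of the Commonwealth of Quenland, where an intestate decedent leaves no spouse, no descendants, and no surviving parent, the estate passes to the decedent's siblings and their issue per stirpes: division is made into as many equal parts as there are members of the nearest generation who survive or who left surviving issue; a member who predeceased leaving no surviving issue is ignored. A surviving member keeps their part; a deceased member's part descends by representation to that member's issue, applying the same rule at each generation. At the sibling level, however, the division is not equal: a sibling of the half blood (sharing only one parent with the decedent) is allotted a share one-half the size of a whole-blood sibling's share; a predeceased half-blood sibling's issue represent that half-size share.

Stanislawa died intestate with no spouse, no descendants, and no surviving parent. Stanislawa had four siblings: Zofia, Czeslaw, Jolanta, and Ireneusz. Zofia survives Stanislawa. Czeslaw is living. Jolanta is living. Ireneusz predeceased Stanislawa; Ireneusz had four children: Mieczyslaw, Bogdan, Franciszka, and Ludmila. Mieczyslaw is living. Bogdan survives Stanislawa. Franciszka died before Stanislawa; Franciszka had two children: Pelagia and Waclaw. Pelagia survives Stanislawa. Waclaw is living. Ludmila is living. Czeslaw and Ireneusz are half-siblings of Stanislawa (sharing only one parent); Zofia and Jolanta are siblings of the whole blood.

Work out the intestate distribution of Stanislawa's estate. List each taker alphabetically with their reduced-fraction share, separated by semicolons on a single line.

Bogdan 1/24; Czeslaw 1/6; Jolanta 1/3; Ludmila 1/24; Mieczyslaw 1/24; Pelagia 1/48; Waclaw 1/48; Zofia 1/3

No spouse, descendants, or parent survives, so the estate passes to Stanislawa's siblings per stirpes.
Half-blood siblings count for one-half the weight of whole-blood siblings at the initial division.
Dividing 1 in proportion to weights (total weight 3): Zofia (weight 1) → 1/3; Czeslaw (weight 1/2) → 1/6; Jolanta (weight 1) → 1/3; Ireneusz (weight 1/2) → 1/6.
Zofia is living and takes 1/3.
Czeslaw is living and takes 1/6.
Jolanta is living and takes 1/3.
Ireneusz predeceased; the 1/6 allotted to Ireneusz's branch passes to Ireneusz's issue by representation.
The 1/6 is divided into 4 equal shares of 1/24 among Mieczyslaw, Bogdan, Franciszka, Ludmila.
Mieczyslaw is living and takes 1/24.
Bogdan is living and takes 1/24.
Franciszka predeceased; the 1/24 allotted to Franciszka's branch passes to Franciszka's issue by representation.
The 1/24 is divided into 2 equal shares of 1/48 among Pelagia, Waclaw.
Pelagia is living and takes 1/48.
Waclaw is living and takes 1/48.
Ludmila is living and takes 1/24.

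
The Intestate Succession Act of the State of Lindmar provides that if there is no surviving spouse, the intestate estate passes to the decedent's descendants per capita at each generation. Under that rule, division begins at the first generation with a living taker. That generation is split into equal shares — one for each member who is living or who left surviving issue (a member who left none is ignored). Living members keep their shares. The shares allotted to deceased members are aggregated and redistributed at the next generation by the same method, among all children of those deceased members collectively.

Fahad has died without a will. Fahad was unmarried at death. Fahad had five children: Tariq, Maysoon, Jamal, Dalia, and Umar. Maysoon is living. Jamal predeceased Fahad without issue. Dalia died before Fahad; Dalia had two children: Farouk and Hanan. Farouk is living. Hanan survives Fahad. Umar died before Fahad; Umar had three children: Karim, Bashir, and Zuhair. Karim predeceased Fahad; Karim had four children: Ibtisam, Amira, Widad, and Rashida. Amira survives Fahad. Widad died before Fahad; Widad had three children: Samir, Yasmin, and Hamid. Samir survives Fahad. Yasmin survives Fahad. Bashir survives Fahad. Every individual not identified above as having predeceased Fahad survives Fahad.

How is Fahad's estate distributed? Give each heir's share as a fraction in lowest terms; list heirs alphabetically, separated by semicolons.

There is no surviving spouse, so the entire estate passes to Fahad's descendants per capita at each generation.
At generation 1 (Tariq, Maysoon, Dalia, Umar) there are 4 shares of (1)/4 = 1/4 each.
Living: Tariq and Maysoon — each takes 1/4.
Deceased: Dalia and Umar. Their combined 1/2 is pooled and carried to generation 2.
At generation 2 (Farouk, Hanan, Karim, Bashir, Zuhair) there are 5 shares of (1/2)/5 = 1/10 each.
Living: Farouk, Hanan, Bashir, and Zuhair — each takes 1/10.
Deceased: Karim. That 1/10 share is carried to generation 3.
At generation 3 (Ibtisam, Amira, Widad, Rashida) there are 4 shares of (1/10)/4 = 1/40 each.
Living: Ibtisam, Amira, and Rashida — each takes 1/40.
Deceased: Widad. That 1/40 share is carried to generation 4.
At generation 4 (Samir, Yasmin, Hamid) there are 3 shares of (1/40)/3 = 1/120 each.
Living: Samir, Yasmin, and Hamid — each takes 1/120.

Amira 1/40; Bashir 1/10; Farouk 1/10; Hamid 1/120; Hanan 1/10; Ibtisam 1/40; Maysoon 1/4; Rashida 1/40; Samir 1/120; Tariq 1/4; Yasmin 1/120; Zuhair 1/10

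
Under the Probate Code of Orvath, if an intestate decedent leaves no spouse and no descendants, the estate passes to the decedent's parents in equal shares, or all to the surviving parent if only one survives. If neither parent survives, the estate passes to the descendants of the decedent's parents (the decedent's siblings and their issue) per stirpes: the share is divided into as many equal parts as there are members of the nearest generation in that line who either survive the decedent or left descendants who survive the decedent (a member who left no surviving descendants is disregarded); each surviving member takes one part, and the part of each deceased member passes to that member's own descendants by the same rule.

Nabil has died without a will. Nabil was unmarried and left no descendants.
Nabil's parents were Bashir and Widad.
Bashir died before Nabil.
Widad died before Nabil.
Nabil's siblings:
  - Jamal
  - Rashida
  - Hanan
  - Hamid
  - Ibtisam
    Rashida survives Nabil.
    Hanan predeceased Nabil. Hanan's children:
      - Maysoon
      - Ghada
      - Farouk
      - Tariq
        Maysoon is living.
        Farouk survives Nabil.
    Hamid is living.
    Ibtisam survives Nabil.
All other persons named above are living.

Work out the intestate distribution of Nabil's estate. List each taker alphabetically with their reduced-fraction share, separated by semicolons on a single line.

Neither parent survives and there are no descendants, so the estate passes to Nabil's siblings and their issue per stirpes.
The estate is divided into 5 equal shares of 1/5 among Jamal, Rashida, Hanan, Hamid, Ibtisam.
Jamal is living and takes 1/5.
Rashida is living and takes 1/5.
Hanan predeceased; the 1/5 allotted to Hanan's branch passes to Hanan's issue by representation.
The 1/5 is divided into 4 equal shares of 1/20 among Maysoon, Ghada, Farouk, Tariq.
Maysoon is living and takes 1/20.
Ghada is living and takes 1/20.
Farouk is living and takes 1/20.
Tariq is living and takes 1/20.
Hamid is living and takes 1/5.
Ibtisam is living and takes 1/5.

Farouk 1/20; Ghada 1/20; Hamid 1/5; Ibtisam 1/5; Jamal 1/5; Maysoon 1/20; Rashida 1/5; Tariq 1/20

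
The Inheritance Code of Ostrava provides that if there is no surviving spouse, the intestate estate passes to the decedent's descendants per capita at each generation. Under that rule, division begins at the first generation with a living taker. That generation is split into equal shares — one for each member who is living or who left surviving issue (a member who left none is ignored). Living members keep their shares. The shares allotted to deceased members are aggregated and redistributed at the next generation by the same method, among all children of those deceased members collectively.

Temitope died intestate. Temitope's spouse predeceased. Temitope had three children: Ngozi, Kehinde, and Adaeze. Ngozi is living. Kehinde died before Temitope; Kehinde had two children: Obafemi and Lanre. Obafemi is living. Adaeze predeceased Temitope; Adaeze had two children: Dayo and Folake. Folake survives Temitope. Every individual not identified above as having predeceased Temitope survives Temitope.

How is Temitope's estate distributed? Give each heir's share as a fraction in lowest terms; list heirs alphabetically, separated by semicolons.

There is no surviving spouse, so the entire estate passes to Temitope's descendants per capita at each generation.
At generation 1 (Ngozi, Kehinde, Adaeze) there are 3 shares of (1)/3 = 1/3 each.
Living: Ngozi — each takes 1/3.
Deceased: Kehinde and Adaeze. Their combined 2/3 is pooled and carried to generation 2.
At generation 2 (Obafemi, Lanre, Dayo, Folake) there are 4 shares of (2/3)/4 = 1/6 each.
Living: Obafemi, Lanre, Dayo, and Folake — each takes 1/6.

Dayo 1/6; Folake 1/6; Lanre 1/6; Ngozi 1/3; Obafemi 1/6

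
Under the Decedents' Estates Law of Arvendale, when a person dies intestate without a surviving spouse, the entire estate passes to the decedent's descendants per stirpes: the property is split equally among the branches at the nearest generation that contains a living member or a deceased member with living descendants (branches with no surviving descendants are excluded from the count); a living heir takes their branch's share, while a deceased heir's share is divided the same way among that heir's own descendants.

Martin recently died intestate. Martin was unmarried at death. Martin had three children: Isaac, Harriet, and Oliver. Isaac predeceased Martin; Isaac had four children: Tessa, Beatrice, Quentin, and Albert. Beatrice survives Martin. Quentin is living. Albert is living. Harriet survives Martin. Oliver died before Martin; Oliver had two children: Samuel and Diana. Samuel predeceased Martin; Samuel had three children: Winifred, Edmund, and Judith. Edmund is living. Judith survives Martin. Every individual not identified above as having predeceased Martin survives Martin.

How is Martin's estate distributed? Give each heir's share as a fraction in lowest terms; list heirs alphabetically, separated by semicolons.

There is no surviving spouse, so the entire estate passes to Martin's descendants per stirpes.
The estate is divided into 3 equal shares of 1/3 among Isaac, Harriet, Oliver.
Isaac predeceased; the 1/3 allotted to Isaac's branch passes to Isaac's issue by representation.
The 1/3 is divided into 4 equal shares of 1/12 among Tessa, Beatrice, Quentin, Albert.
Tessa is living and takes 1/12.
Beatrice is living and takes 1/12.
Quentin is living and takes 1/12.
Albert is living and takes 1/12.
Harriet is living and takes 1/3.
Oliver predeceased; the 1/3 allotted to Oliver's branch passes to Oliver's issue by representation.
The 1/3 is divided into 2 equal shares of 1/6 among Samuel, Diana.
Samuel predeceased; the 1/6 allotted to Samuel's branch passes to Samuel's issue by representation.
The 1/6 is divided into 3 equal shares of 1/18 among Winifred, Edmund, Judith.
Winifred is living and takes 1/18.
Edmund is living and takes 1/18.
Judith is living and takes 1/18.
Diana is living and takes 1/6.

Albert 1/12; Beatrice 1/12; Diana 1/6; Edmund 1/18; Harriet 1/3; Judith 1/18; Quentin 1/12; Tessa 1/12; Winifred 1/18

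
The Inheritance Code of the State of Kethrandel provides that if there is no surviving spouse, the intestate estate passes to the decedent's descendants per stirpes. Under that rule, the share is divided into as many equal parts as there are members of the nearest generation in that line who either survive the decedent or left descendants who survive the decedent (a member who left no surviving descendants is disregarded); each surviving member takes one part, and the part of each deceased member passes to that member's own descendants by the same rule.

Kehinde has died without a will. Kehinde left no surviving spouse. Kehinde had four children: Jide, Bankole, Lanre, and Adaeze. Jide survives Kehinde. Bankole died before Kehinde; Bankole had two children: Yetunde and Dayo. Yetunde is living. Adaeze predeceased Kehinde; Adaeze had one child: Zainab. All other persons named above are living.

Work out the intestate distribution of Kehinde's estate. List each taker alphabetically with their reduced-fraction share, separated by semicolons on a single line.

Dayo 1/8; Jide 1/4; Lanre 1/4; Yetunde 1/8; Zainab 1/4

There is no surviving spouse, so the entire estate passes to Kehinde's descendants per stirpes.
The estate is divided into 4 equal shares of 1/4 among Jide, Bankole, Lanre, Adaeze.
Jide is living and takes 1/4.
Bankole predeceased; the 1/4 allotted to Bankole's branch passes to Bankole's issue by representation.
The 1/4 is divided into 2 equal shares of 1/8 among Yetunde, Dayo.
Yetunde is living and takes 1/8.
Dayo is living and takes 1/8.
Lanre is living and takes 1/4.
Adaeze predeceased; the 1/4 allotted to Adaeze's branch passes to Adaeze's issue by representation.
Zainab is the sole taker at this level and receives the full 1/4.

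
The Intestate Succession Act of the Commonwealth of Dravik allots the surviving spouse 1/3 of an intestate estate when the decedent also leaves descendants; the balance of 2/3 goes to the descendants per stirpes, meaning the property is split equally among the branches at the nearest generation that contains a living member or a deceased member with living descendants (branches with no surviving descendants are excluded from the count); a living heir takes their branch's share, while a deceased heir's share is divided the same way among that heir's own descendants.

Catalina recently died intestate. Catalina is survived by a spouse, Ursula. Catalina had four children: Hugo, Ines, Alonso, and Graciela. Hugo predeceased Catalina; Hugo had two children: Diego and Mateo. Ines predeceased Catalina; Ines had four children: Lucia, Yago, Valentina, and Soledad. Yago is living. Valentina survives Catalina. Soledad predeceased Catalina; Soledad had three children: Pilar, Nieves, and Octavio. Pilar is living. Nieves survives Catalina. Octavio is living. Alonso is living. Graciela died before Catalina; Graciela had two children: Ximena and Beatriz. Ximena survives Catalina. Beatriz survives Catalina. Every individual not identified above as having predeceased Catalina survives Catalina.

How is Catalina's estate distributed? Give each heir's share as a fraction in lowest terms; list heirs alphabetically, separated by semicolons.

Alonso 1/6; Beatriz 1/12; Diego 1/12; Lucia 1/24; Mateo 1/12; Nieves 1/72; Octavio 1/72; Pilar 1/72; Ursula 1/3; Valentina 1/24; Ximena 1/12; Yago 1/24

Ursula, as surviving spouse, takes 1/3.
The remaining 2/3 passes to Catalina's descendants per stirpes.
The 2/3 is divided into 4 equal shares of 1/6 among Hugo, Ines, Alonso, Graciela.
Hugo predeceased; the 1/6 allotted to Hugo's branch passes to Hugo's issue by representation.
The 1/6 is divided into 2 equal shares of 1/12 among Diego, Mateo.
Diego is living and takes 1/12.
Mateo is living and takes 1/12.
Ines predeceased; the 1/6 allotted to Ines's branch passes to Ines's issue by representation.
The 1/6 is divided into 4 equal shares of 1/24 among Lucia, Yago, Valentina, Soledad.
Lucia is living and takes 1/24.
Yago is living and takes 1/24.
Valentina is living and takes 1/24.
Soledad predeceased; the 1/24 allotted to Soledad's branch passes to Soledad's issue by representation.
The 1/24 is divided into 3 equal shares of 1/72 among Pilar, Nieves, Octavio.
Pilar is living and takes 1/72.
Nieves is living and takes 1/72.
Octavio is living and takes 1/72.
Alonso is living and takes 1/6.
Graciela predeceased; the 1/6 allotted to Graciela's branch passes to Graciela's issue by representation.
The 1/6 is divided into 2 equal shares of 1/12 among Ximena, Beatriz.
Ximena is living and takes 1/12.
Beatriz is living and takes 1/12.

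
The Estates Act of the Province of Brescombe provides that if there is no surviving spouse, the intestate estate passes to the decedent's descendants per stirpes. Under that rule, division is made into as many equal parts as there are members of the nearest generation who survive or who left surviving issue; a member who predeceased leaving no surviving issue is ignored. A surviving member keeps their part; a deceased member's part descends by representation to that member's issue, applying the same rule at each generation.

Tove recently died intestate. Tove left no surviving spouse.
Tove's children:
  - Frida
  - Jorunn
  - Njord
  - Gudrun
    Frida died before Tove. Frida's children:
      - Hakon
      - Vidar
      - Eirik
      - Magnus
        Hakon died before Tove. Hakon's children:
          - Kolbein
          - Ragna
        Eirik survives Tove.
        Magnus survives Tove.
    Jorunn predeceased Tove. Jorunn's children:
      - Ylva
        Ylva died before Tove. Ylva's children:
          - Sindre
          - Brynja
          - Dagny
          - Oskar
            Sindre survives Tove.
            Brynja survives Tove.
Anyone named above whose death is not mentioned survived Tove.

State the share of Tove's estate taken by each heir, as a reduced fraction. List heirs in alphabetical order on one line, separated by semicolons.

There is no surviving spouse, so the entire estate passes to Tove's descendants per stirpes.
The estate is divided into 4 equal shares of 1/4 among Frida, Jorunn, Njord, Gudrun.
Frida predeceased; the 1/4 allotted to Frida's branch passes to Frida's issue by representation.
The 1/4 is divided into 4 equal shares of 1/16 among Hakon, Vidar, Eirik, Magnus.
Hakon predeceased; the 1/16 allotted to Hakon's branch passes to Hakon's issue by representation.
The 1/16 is divided into 2 equal shares of 1/32 among Kolbein, Ragna.
Kolbein is living and takes 1/32.
Ragna is living and takes 1/32.
Vidar is living and takes 1/16.
Eirik is living and takes 1/16.
Magnus is living and takes 1/16.
Jorunn predeceased; the 1/4 allotted to Jorunn's branch passes to Jorunn's issue by representation.
Ylva's line is the sole branch at this level, so the full 1/4 passes to Ylva's issue by representation.
The 1/4 is divided into 4 equal shares of 1/16 among Sindre, Brynja, Dagny, Oskar.
Sindre is living and takes 1/16.
Brynja is living and takes 1/16.
Dagny is living and takes 1/16.
Oskar is living and takes 1/16.
Njord is living and takes 1/4.
Gudrun is living and takes 1/4.

Brynja 1/16; Dagny 1/16; Eirik 1/16; Gudrun 1/4; Kolbein 1/32; Magnus 1/16; Njord 1/4; Oskar 1/16; Ragna 1/32; Sindre 1/16; Vidar 1/16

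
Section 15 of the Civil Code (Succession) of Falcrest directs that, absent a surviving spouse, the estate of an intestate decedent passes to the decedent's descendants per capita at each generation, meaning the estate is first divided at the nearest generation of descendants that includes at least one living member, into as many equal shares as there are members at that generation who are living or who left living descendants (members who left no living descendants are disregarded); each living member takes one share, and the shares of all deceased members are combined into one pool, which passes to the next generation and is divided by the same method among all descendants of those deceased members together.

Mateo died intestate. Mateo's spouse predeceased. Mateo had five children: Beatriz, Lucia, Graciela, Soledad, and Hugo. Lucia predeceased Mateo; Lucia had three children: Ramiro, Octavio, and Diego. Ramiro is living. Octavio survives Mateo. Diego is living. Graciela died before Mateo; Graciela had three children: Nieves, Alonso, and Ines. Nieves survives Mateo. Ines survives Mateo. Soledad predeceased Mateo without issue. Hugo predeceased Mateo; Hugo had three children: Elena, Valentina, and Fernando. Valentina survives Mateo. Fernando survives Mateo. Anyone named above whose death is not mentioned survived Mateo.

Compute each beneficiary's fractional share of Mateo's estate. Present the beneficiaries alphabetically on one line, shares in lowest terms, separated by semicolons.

There is no surviving spouse, so the entire estate passes to Mateo's descendants per capita at each generation.
At generation 1 (Beatriz, Lucia, Graciela, Hugo) there are 4 shares of (1)/4 = 1/4 each.
Living: Beatriz — each takes 1/4.
Deceased: Lucia, Graciela, and Hugo. Their combined 3/4 is pooled and carried to generation 2.
At generation 2 (Ramiro, Octavio, Diego, Nieves, Alonso, Ines, Elena, Valentina, Fernando) there are 9 shares of (3/4)/9 = 1/12 each.
Living: Ramiro, Octavio, Diego, Nieves, Alonso, Ines, Elena, Valentina, and Fernando — each takes 1/12.

Alonso 1/12; Beatriz 1/4; Diego 1/12; Elena 1/12; Fernando 1/12; Ines 1/12; Nieves 1/12; Octavio 1/12; Ramiro 1/12; Valentina 1/12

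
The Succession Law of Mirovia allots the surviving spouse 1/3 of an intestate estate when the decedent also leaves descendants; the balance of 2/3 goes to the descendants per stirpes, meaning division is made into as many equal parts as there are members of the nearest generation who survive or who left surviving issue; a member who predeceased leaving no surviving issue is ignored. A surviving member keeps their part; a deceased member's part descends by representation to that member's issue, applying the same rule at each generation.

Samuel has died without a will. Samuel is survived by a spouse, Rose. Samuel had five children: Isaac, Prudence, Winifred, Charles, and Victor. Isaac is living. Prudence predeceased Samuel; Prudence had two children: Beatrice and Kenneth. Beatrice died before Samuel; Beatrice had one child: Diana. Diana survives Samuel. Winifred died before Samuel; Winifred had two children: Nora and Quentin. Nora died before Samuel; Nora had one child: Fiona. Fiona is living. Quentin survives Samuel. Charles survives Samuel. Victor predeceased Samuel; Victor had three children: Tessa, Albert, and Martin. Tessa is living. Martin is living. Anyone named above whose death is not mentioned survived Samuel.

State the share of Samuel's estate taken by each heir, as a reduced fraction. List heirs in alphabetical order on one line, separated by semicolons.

Rose, as surviving spouse, takes 1/3.
The remaining 2/3 passes to Samuel's descendants per stirpes.
The 2/3 is divided into 5 equal shares of 2/15 among Isaac, Prudence, Winifred, Charles, Victor.
Isaac is living and takes 2/15.
Prudence predeceased; the 2/15 allotted to Prudence's branch passes to Prudence's issue by representation.
The 2/15 is divided into 2 equal shares of 1/15 among Beatrice, Kenneth.
Beatrice predeceased; the 1/15 allotted to Beatrice's branch passes to Beatrice's issue by representation.
Diana is the sole taker at this level and receives the full 1/15.
Kenneth is living and takes 1/15.
Winifred predeceased; the 2/15 allotted to Winifred's branch passes to Winifred's issue by representation.
The 2/15 is divided into 2 equal shares of 1/15 among Nora, Quentin.
Nora predeceased; the 1/15 allotted to Nora's branch passes to Nora's issue by representation.
Fiona is the sole taker at this level and receives the full 1/15.
Quentin is living and takes 1/15.
Charles is living and takes 2/15.
Victor predeceased; the 2/15 allotted to Victor's branch passes to Victor's issue by representation.
The 2/15 is divided into 3 equal shares of 2/45 among Tessa, Albert, Martin.
Tessa is living and takes 2/45.
Albert is living and takes 2/45.
Martin is living and takes 2/45.

Albert 2/45; Charles 2/15; Diana 1/15; Fiona 1/15; Isaac 2/15; Kenneth 1/15; Martin 2/45; Quentin 1/15; Rose 1/3; Tessa 2/45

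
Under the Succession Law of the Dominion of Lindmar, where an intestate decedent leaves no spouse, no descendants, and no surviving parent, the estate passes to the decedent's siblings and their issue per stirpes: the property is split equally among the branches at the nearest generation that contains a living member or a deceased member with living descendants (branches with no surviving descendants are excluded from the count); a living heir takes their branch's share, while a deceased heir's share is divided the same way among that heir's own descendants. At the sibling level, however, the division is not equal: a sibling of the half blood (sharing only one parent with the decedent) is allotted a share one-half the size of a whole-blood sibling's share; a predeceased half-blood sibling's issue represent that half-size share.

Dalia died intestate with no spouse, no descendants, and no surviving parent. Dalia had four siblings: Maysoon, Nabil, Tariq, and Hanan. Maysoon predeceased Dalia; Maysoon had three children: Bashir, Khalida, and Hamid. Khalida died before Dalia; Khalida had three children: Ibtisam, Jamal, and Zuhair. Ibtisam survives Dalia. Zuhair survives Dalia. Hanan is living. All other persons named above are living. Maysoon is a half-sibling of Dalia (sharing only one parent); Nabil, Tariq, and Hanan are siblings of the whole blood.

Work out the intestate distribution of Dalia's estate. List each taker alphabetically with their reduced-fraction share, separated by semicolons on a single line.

No spouse, descendants, or parent survives, so the estate passes to Dalia's siblings per stirpes.
Half-blood siblings count for one-half the weight of whole-blood siblings at the initial division.
Dividing 1 in proportion to weights (total weight 7/2): Maysoon (weight 1/2) → 1/7; Nabil (weight 1) → 2/7; Tariq (weight 1) → 2/7; Hanan (weight 1) → 2/7.
Maysoon predeceased; the 1/7 allotted to Maysoon's branch passes to Maysoon's issue by representation.
The 1/7 is divided into 3 equal shares of 1/21 among Bashir, Khalida, Hamid.
Bashir is living and takes 1/21.
Khalida predeceased; the 1/21 allotted to Khalida's branch passes to Khalida's issue by representation.
The 1/21 is divided into 3 equal shares of 1/63 among Ibtisam, Jamal, Zuhair.
Ibtisam is living and takes 1/63.
Jamal is living and takes 1/63.
Zuhair is living and takes 1/63.
Hamid is living and takes 1/21.
Nabil is living and takes 2/7.
Tariq is living and takes 2/7.
Hanan is living and takes 2/7.

Bashir 1/21; Hamid 1/21; Hanan 2/7; Ibtisam 1/63; Jamal 1/63; Nabil 2/7; Tariq 2/7; Zuhair 1/63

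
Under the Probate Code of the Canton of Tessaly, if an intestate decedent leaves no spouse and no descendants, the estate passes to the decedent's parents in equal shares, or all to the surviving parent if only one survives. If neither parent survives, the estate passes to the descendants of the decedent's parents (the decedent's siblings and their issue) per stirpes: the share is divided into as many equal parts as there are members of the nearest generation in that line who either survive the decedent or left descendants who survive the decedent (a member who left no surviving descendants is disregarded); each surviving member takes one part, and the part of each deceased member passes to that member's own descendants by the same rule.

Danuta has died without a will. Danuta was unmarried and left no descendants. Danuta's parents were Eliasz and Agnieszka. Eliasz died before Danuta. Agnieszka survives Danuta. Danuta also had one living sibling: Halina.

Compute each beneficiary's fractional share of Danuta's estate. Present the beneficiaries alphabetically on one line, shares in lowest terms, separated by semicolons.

Only one parent, Agnieszka, survives, so Agnieszka takes the entire estate. The siblings take nothing because a surviving parent has priority.

Agnieszka 1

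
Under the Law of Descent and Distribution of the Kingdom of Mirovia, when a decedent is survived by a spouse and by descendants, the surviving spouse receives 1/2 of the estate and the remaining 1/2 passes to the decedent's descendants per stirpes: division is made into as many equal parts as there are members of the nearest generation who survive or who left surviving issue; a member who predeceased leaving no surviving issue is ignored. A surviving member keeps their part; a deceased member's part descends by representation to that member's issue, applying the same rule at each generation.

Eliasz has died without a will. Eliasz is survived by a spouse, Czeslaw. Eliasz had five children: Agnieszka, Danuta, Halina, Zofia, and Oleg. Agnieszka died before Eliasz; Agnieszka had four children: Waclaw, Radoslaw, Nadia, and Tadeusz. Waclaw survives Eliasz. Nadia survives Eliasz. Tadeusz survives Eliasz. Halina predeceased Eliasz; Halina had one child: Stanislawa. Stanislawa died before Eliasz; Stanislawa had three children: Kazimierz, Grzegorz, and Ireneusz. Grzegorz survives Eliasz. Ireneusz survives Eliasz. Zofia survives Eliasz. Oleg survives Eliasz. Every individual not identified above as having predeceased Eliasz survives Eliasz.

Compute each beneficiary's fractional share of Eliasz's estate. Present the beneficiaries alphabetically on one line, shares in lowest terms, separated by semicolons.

Czeslaw, as surviving spouse, takes 1/2.
The remaining 1/2 passes to Eliasz's descendants per stirpes.
The 1/2 is divided into 5 equal shares of 1/10 among Agnieszka, Danuta, Halina, Zofia, Oleg.
Agnieszka predeceased; the 1/10 allotted to Agnieszka's branch passes to Agnieszka's issue by representation.
The 1/10 is divided into 4 equal shares of 1/40 among Waclaw, Radoslaw, Nadia, Tadeusz.
Waclaw is living and takes 1/40.
Radoslaw is living and takes 1/40.
Nadia is living and takes 1/40.
Tadeusz is living and takes 1/40.
Danuta is living and takes 1/10.
Halina predeceased; the 1/10 allotted to Halina's branch passes to Halina's issue by representation.
Stanislawa's line is the sole branch at this level, so the full 1/10 passes to Stanislawa's issue by representation.
The 1/10 is divided into 3 equal shares of 1/30 among Kazimierz, Grzegorz, Ireneusz.
Kazimierz is living and takes 1/30.
Grzegorz is living and takes 1/30.
Ireneusz is living and takes 1/30.
Zofia is living and takes 1/10.
Oleg is living and takes 1/10.

Czeslaw 1/2; Danuta 1/10; Grzegorz 1/30; Ireneusz 1/30; Kazimierz 1/30; Nadia 1/40; Oleg 1/10; Radoslaw 1/40; Tadeusz 1/40; Waclaw 1/40; Zofia 1/10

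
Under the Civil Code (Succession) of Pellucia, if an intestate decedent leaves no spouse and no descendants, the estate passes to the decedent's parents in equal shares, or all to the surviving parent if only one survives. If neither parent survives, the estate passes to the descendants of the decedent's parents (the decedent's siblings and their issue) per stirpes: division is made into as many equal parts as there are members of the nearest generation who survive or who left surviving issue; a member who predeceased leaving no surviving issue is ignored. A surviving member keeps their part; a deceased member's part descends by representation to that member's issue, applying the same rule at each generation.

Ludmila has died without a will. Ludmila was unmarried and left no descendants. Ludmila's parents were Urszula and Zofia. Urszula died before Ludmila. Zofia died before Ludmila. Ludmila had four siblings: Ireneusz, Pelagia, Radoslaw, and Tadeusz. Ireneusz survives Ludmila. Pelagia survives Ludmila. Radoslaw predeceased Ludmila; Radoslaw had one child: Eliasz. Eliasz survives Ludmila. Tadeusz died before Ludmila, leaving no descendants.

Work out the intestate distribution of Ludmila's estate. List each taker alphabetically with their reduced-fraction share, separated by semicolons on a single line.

Eliasz 1/3; Ireneusz 1/3; Pelagia 1/3

Neither parent survives and there are no descendants, so the estate passes to Ludmila's siblings and their issue per stirpes.
Tadeusz left no surviving issue, so that branch lapses and is disregarded.
The estate is divided into 3 equal shares of 1/3 among Ireneusz, Pelagia, Radoslaw.
Ireneusz is living and takes 1/3.
Pelagia is living and takes 1/3.
Radoslaw predeceased; the 1/3 allotted to Radoslaw's branch passes to Radoslaw's issue by representation.
Eliasz is the sole taker at this level and receives the full 1/3.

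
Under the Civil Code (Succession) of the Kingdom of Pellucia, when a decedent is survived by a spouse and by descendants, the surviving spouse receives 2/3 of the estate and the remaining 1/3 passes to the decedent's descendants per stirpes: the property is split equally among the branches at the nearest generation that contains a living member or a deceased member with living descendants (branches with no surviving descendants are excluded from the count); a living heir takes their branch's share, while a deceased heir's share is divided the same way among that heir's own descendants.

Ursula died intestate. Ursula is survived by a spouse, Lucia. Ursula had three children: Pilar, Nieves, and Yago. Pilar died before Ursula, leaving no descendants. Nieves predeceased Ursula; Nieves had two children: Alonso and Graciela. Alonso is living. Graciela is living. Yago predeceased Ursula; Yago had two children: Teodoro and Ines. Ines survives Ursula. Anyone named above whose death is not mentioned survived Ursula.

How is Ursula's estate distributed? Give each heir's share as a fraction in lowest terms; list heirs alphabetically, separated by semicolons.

Alonso 1/12; Graciela 1/12; Ines 1/12; Lucia 2/3; Teodoro 1/12

Lucia, as surviving spouse, takes 2/3.
The remaining 1/3 passes to Ursula's descendants per stirpes.
Pilar left no surviving issue, so that branch lapses and is disregarded.
The 1/3 is divided into 2 equal shares of 1/6 among Nieves, Yago.
Nieves predeceased; the 1/6 allotted to Nieves's branch passes to Nieves's issue by representation.
The 1/6 is divided into 2 equal shares of 1/12 among Alonso, Graciela.
Alonso is living and takes 1/12.
Graciela is living and takes 1/12.
Yago predeceased; the 1/6 allotted to Yago's branch passes to Yago's issue by representation.
The 1/6 is divided into 2 equal shares of 1/12 among Teodoro, Ines.
Teodoro is living and takes 1/12.
Ines is living and takes 1/12.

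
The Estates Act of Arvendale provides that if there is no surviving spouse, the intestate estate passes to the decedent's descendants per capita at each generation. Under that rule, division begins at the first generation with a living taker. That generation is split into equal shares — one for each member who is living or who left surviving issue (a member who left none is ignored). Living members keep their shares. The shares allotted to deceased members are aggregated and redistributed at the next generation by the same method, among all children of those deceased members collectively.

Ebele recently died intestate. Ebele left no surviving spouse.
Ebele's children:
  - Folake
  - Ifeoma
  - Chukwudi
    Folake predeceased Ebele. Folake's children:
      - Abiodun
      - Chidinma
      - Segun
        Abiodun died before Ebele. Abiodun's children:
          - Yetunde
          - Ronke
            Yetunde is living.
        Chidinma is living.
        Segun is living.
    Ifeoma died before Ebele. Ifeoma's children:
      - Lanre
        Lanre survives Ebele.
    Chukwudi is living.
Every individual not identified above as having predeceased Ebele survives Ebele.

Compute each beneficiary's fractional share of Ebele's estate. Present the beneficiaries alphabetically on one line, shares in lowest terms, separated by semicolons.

There is no surviving spouse, so the entire estate passes to Ebele's descendants per capita at each generation.
At generation 1 (Folake, Ifeoma, Chukwudi) there are 3 shares of (1)/3 = 1/3 each.
Living: Chukwudi — each takes 1/3.
Deceased: Folake and Ifeoma. Their combined 2/3 is pooled and carried to generation 2.
At generation 2 (Abiodun, Chidinma, Segun, Lanre) there are 4 shares of (2/3)/4 = 1/6 each.
Living: Chidinma, Segun, and Lanre — each takes 1/6.
Deceased: Abiodun. That 1/6 share is carried to generation 3.
At generation 3 (Yetunde, Ronke) there are 2 shares of (1/6)/2 = 1/12 each.
Living: Yetunde and Ronke — each takes 1/12.

Chidinma 1/6; Chukwudi 1/3; Lanre 1/6; Ronke 1/12; Segun 1/6; Yetunde 1/12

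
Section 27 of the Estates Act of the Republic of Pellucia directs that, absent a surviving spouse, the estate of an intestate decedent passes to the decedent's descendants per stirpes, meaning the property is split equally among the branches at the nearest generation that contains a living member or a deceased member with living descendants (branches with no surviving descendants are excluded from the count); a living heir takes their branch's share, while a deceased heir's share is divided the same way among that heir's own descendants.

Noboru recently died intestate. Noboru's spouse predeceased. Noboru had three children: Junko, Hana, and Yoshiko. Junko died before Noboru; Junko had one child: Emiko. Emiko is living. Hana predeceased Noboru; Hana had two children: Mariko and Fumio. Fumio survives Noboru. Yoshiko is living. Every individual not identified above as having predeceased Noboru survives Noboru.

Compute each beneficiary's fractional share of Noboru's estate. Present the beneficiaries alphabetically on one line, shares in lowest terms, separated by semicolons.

There is no surviving spouse, so the entire estate passes to Noboru's descendants per stirpes.
The estate is divided into 3 equal shares of 1/3 among Junko, Hana, Yoshiko.
Junko predeceased; the 1/3 allotted to Junko's branch passes to Junko's issue by representation.
Emiko is the sole taker at this level and receives the full 1/3.
Hana predeceased; the 1/3 allotted to Hana's branch passes to Hana's issue by representation.
The 1/3 is divided into 2 equal shares of 1/6 among Mariko, Fumio.
Mariko is living and takes 1/6.
Fumio is living and takes 1/6.
Yoshiko is living and takes 1/3.

Emiko 1/3; Fumio 1/6; Mariko 1/6; Yoshiko 1/3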